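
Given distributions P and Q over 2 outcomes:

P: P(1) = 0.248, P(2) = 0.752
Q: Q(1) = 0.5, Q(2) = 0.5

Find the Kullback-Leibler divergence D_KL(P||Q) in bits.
0.1919 bits

D_KL(P||Q) = Σ P(x) log₂(P(x)/Q(x))

Computing term by term:
  P(1)·log₂(P(1)/Q(1)) = 0.248·log₂(0.248/0.5) = -0.25087
  P(2)·log₂(P(2)/Q(2)) = 0.752·log₂(0.752/0.5) = 0.44278

D_KL(P||Q) = -0.25087 + 0.44278 = 0.19191 ≈ 0.1919 bits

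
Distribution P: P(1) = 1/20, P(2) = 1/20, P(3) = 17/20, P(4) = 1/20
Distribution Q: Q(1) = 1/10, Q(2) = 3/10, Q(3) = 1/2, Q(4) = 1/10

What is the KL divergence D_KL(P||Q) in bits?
0.4215 bits

D_KL(P||Q) = Σ P(x) log₂(P(x)/Q(x))

Computing term by term:
  P(1)·log₂(P(1)/Q(1)) = (1/20)·log₂((1/20)/(1/10)) = -0.05000
  P(2)·log₂(P(2)/Q(2)) = (1/20)·log₂((1/20)/(3/10)) = -0.12925
  P(3)·log₂(P(3)/Q(3)) = (17/20)·log₂((17/20)/(1/2)) = 0.65070
  P(4)·log₂(P(4)/Q(4)) = (1/20)·log₂((1/20)/(1/10)) = -0.05000

D_KL(P||Q) = -0.05000 - 0.12925 + 0.65070 - 0.05000 = 0.42145 ≈ 0.4215 bits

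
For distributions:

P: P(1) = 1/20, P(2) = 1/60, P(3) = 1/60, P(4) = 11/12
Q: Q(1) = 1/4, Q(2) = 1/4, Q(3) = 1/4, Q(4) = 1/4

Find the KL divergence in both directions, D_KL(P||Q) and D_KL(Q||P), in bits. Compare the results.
D_KL(P||Q) = 1.4719 bits, D_KL(Q||P) = 2.0653 bits. D_KL(Q||P) is larger than D_KL(P||Q) by 0.5934 bits; the two directions differ.

D_KL(P||Q) = Σ P(x) log₂(P(x)/Q(x))

Computing term by term:
  P(1)·log₂(P(1)/Q(1)) = (1/20)·log₂((1/20)/(1/4)) = -0.11610
  P(2)·log₂(P(2)/Q(2)) = (1/60)·log₂((1/60)/(1/4)) = -0.06511
  P(3)·log₂(P(3)/Q(3)) = (1/60)·log₂((1/60)/(1/4)) = -0.06511
  P(4)·log₂(P(4)/Q(4)) = (11/12)·log₂((11/12)/(1/4)) = 1.71826

D_KL(P||Q) = -0.11610 - 0.06511 - 0.06511 + 1.71826 = 1.47194 ≈ 1.4719 bits

D_KL(Q||P) = Σ Q(x) log₂(Q(x)/P(x))

Computing term by term:
  Q(1)·log₂(Q(1)/P(1)) = (1/4)·log₂((1/4)/(1/20)) = 0.58048
  Q(2)·log₂(Q(2)/P(2)) = (1/4)·log₂((1/4)/(1/60)) = 0.97672
  Q(3)·log₂(Q(3)/P(3)) = (1/4)·log₂((1/4)/(1/60)) = 0.97672
  Q(4)·log₂(Q(4)/P(4)) = (1/4)·log₂((1/4)/(11/12)) = -0.46862

D_KL(Q||P) = 0.58048 + 0.97672 + 0.97672 - 0.46862 = 2.06530 ≈ 2.0653 bits

These are NOT equal (difference: 0.5934 bits). KL divergence is asymmetric: D_KL(P||Q) ≠ D_KL(Q||P) in general.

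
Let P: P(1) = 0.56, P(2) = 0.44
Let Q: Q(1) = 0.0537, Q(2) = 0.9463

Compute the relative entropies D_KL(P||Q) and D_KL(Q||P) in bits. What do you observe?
D_KL(P||Q) = 1.4081 bits, D_KL(Q||P) = 0.8638 bits. The two directions give different values (D_KL(P||Q) exceeds D_KL(Q||P) by 0.5443 bits): KL divergence is asymmetric.

D_KL(P||Q) = Σ P(x) log₂(P(x)/Q(x))

Computing term by term:
  P(1)·log₂(P(1)/Q(1)) = 0.56·log₂(0.56/0.0537) = 1.89416
  P(2)·log₂(P(2)/Q(2)) = 0.44·log₂(0.44/0.9463) = -0.48611

D_KL(P||Q) = 1.89416 - 0.48611 = 1.40805 ≈ 1.4081 bits

D_KL(Q||P) = Σ Q(x) log₂(Q(x)/P(x))

Computing term by term:
  Q(1)·log₂(Q(1)/P(1)) = 0.0537·log₂(0.0537/0.56) = -0.18164
  Q(2)·log₂(Q(2)/P(2)) = 0.9463·log₂(0.9463/0.44) = 1.04547

D_KL(Q||P) = -0.18164 + 1.04547 = 0.86383 ≈ 0.8638 bits

These are NOT equal (difference: 0.5443 bits). KL divergence is asymmetric: D_KL(P||Q) ≠ D_KL(Q||P) in general.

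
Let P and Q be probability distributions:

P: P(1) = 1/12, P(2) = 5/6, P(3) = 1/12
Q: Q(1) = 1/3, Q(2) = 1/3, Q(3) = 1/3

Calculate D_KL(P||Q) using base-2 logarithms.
0.7683 bits

D_KL(P||Q) = Σ P(x) log₂(P(x)/Q(x))

Computing term by term:
  P(1)·log₂(P(1)/Q(1)) = (1/12)·log₂((1/12)/(1/3)) = -0.16667
  P(2)·log₂(P(2)/Q(2)) = (5/6)·log₂((5/6)/(1/3)) = 1.10161
  P(3)·log₂(P(3)/Q(3)) = (1/12)·log₂((1/12)/(1/3)) = -0.16667

D_KL(P||Q) = -0.16667 + 1.10161 - 0.16667 = 0.76827 ≈ 0.7683 bits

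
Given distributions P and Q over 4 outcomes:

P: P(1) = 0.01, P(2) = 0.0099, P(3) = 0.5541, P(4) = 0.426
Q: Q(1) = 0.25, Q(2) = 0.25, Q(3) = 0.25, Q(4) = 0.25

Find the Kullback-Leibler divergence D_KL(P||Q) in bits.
0.8712 bits

D_KL(P||Q) = Σ P(x) log₂(P(x)/Q(x))

Computing term by term:
  P(1)·log₂(P(1)/Q(1)) = 0.01·log₂(0.01/0.25) = -0.04644
  P(2)·log₂(P(2)/Q(2)) = 0.0099·log₂(0.0099/0.25) = -0.04612
  P(3)·log₂(P(3)/Q(3)) = 0.5541·log₂(0.5541/0.25) = 0.63623
  P(4)·log₂(P(4)/Q(4)) = 0.426·log₂(0.426/0.25) = 0.32756

D_KL(P||Q) = -0.04644 - 0.04612 + 0.63623 + 0.32756 = 0.87123 ≈ 0.8712 bits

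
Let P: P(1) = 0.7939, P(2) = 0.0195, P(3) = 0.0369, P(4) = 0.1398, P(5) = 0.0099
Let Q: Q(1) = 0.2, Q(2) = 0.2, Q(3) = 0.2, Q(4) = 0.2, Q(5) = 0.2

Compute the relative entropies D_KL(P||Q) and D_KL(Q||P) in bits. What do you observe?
D_KL(P||Q) = 1.3084 bits, D_KL(Q||P) = 1.7322 bits. The two directions give different values (D_KL(Q||P) exceeds D_KL(P||Q) by 0.4238 bits): KL divergence is asymmetric.

D_KL(P||Q) = Σ P(x) log₂(P(x)/Q(x))

Computing term by term:
  P(1)·log₂(P(1)/Q(1)) = 0.7939·log₂(0.7939/0.2) = 1.57903
  P(2)·log₂(P(2)/Q(2)) = 0.0195·log₂(0.0195/0.2) = -0.06549
  P(3)·log₂(P(3)/Q(3)) = 0.0369·log₂(0.0369/0.2) = -0.08997
  P(4)·log₂(P(4)/Q(4)) = 0.1398·log₂(0.1398/0.2) = -0.07223
  P(5)·log₂(P(5)/Q(5)) = 0.0099·log₂(0.0099/0.2) = -0.04293

D_KL(P||Q) = 1.57903 - 0.06549 - 0.08997 - 0.07223 - 0.04293 = 1.30841 ≈ 1.3084 bits

D_KL(Q||P) = Σ Q(x) log₂(Q(x)/P(x))

Computing term by term:
  Q(1)·log₂(Q(1)/P(1)) = 0.2·log₂(0.2/0.7939) = -0.39779
  Q(2)·log₂(Q(2)/P(2)) = 0.2·log₂(0.2/0.0195) = 0.67169
  Q(3)·log₂(Q(3)/P(3)) = 0.2·log₂(0.2/0.0369) = 0.48766
  Q(4)·log₂(Q(4)/P(4)) = 0.2·log₂(0.2/0.1398) = 0.10333
  Q(5)·log₂(Q(5)/P(5)) = 0.2·log₂(0.2/0.0099) = 0.86729

D_KL(Q||P) = -0.39779 + 0.67169 + 0.48766 + 0.10333 + 0.86729 = 1.73218 ≈ 1.7322 bits

These are NOT equal (difference: 0.4238 bits). KL divergence is asymmetric: D_KL(P||Q) ≠ D_KL(Q||P) in general.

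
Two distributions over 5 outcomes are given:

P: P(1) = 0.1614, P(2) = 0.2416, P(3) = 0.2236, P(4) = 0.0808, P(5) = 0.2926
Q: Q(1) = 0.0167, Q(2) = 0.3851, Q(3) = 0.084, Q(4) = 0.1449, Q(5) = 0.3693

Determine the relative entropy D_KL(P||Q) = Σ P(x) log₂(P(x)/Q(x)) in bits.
0.5152 bits

D_KL(P||Q) = Σ P(x) log₂(P(x)/Q(x))

Computing term by term:
  P(1)·log₂(P(1)/Q(1)) = 0.1614·log₂(0.1614/0.0167) = 0.52822
  P(2)·log₂(P(2)/Q(2)) = 0.2416·log₂(0.2416/0.3851) = -0.16250
  P(3)·log₂(P(3)/Q(3)) = 0.2236·log₂(0.2236/0.084) = 0.31583
  P(4)·log₂(P(4)/Q(4)) = 0.0808·log₂(0.0808/0.1449) = -0.06808
  P(5)·log₂(P(5)/Q(5)) = 0.2926·log₂(0.2926/0.3693) = -0.09827

D_KL(P||Q) = 0.52822 - 0.16250 + 0.31583 - 0.06808 - 0.09827 = 0.51520 ≈ 0.5152 bits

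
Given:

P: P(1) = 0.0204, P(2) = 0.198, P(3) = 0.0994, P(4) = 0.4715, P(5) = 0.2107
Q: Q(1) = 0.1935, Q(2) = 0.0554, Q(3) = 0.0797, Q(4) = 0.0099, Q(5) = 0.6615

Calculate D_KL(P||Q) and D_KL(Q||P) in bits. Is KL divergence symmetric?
D_KL(P||Q) = 2.6095 bits, D_KL(Q||P) = 1.5375 bits. No, KL divergence is not symmetric.

D_KL(P||Q) = Σ P(x) log₂(P(x)/Q(x))

Computing term by term:
  P(1)·log₂(P(1)/Q(1)) = 0.0204·log₂(0.0204/0.1935) = -0.06621
  P(2)·log₂(P(2)/Q(2)) = 0.198·log₂(0.198/0.0554) = 0.36383
  P(3)·log₂(P(3)/Q(3)) = 0.0994·log₂(0.0994/0.0797) = 0.03168
  P(4)·log₂(P(4)/Q(4)) = 0.4715·log₂(0.4715/0.0099) = 2.62799
  P(5)·log₂(P(5)/Q(5)) = 0.2107·log₂(0.2107/0.6615) = -0.34777

D_KL(P||Q) = -0.06621 + 0.36383 + 0.03168 + 2.62799 - 0.34777 = 2.60952 ≈ 2.6095 bits

D_KL(Q||P) = Σ Q(x) log₂(Q(x)/P(x))

Computing term by term:
  Q(1)·log₂(Q(1)/P(1)) = 0.1935·log₂(0.1935/0.0204) = 0.62804
  Q(2)·log₂(Q(2)/P(2)) = 0.0554·log₂(0.0554/0.198) = -0.10180
  Q(3)·log₂(Q(3)/P(3)) = 0.0797·log₂(0.0797/0.0994) = -0.02540
  Q(4)·log₂(Q(4)/P(4)) = 0.0099·log₂(0.0099/0.4715) = -0.05518
  Q(5)·log₂(Q(5)/P(5)) = 0.6615·log₂(0.6615/0.2107) = 1.09184

D_KL(Q||P) = 0.62804 - 0.10180 - 0.02540 - 0.05518 + 1.09184 = 1.53750 ≈ 1.5375 bits

These are NOT equal (difference: 1.0720 bits). KL divergence is asymmetric: D_KL(P||Q) ≠ D_KL(Q||P) in general.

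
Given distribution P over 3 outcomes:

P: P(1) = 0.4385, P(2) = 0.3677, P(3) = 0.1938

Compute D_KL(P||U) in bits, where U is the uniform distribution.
0.0739 bits

U(i) = 1/3 for all i

D_KL(P||U) = Σ P(x) log₂(P(x) / (1/3))
           = Σ P(x) log₂(P(x)) + log₂(3)
           = log₂(3) - H(P)

H(P) = -Σ P(x) log₂(P(x)):
  -P(1)·log₂(P(1)) = -(0.4385)·log₂(0.4385) = 0.52153
  -P(2)·log₂(P(2)) = -(0.3677)·log₂(0.3677) = 0.53074
  -P(3)·log₂(P(3)) = -(0.1938)·log₂(0.1938) = 0.45879
H(P) = 0.52153 + 0.53074 + 0.45879 = 1.51106 bits

log₂(3) = 1.58496 bits

D_KL(P||U) = 1.58496 - 1.51106 = 0.07390 ≈ 0.0739 bits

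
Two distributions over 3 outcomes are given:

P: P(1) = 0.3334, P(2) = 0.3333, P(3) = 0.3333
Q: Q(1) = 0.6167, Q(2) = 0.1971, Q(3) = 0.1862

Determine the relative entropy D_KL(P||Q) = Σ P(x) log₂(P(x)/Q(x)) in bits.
0.2367 bits

D_KL(P||Q) = Σ P(x) log₂(P(x)/Q(x))

Computing term by term:
  P(1)·log₂(P(1)/Q(1)) = 0.3334·log₂(0.3334/0.6167) = -0.29583
  P(2)·log₂(P(2)/Q(2)) = 0.3333·log₂(0.3333/0.1971) = 0.25261
  P(3)·log₂(P(3)/Q(3)) = 0.3333·log₂(0.3333/0.1862) = 0.27996

D_KL(P||Q) = -0.29583 + 0.25261 + 0.27996 = 0.23674 ≈ 0.2367 bits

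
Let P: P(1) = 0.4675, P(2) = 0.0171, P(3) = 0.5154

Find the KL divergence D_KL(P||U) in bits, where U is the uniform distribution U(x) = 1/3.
0.4789 bits

U(i) = 1/3 for all i

D_KL(P||U) = Σ P(x) log₂(P(x) / (1/3))
           = Σ P(x) log₂(P(x)) + log₂(3)
           = log₂(3) - H(P)

H(P) = -Σ P(x) log₂(P(x)):
  -P(1)·log₂(P(1)) = -(0.4675)·log₂(0.4675) = 0.51283
  -P(2)·log₂(P(2)) = -(0.0171)·log₂(0.0171) = 0.10037
  -P(3)·log₂(P(3)) = -(0.5154)·log₂(0.5154) = 0.49284
H(P) = 0.51283 + 0.10037 + 0.49284 = 1.10604 bits

log₂(3) = 1.58496 bits

D_KL(P||U) = 1.58496 - 1.10604 = 0.47892 ≈ 0.4789 bits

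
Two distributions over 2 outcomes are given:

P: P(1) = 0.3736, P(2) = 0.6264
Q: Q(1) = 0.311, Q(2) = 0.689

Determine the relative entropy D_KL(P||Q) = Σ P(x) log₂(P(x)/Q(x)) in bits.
0.0128 bits

D_KL(P||Q) = Σ P(x) log₂(P(x)/Q(x))

Computing term by term:
  P(1)·log₂(P(1)/Q(1)) = 0.3736·log₂(0.3736/0.311) = 0.09885
  P(2)·log₂(P(2)/Q(2)) = 0.6264·log₂(0.6264/0.689) = -0.08608

D_KL(P||Q) = 0.09885 - 0.08608 = 0.01277 ≈ 0.0128 bits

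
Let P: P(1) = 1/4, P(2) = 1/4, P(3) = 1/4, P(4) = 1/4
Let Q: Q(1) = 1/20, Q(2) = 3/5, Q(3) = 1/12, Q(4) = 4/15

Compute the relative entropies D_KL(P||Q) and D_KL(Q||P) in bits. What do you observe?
D_KL(P||Q) = 0.6377 bits, D_KL(Q||P) = 0.5345 bits. The two directions give different values (D_KL(P||Q) exceeds D_KL(Q||P) by 0.1032 bits): KL divergence is asymmetric.

D_KL(P||Q) = Σ P(x) log₂(P(x)/Q(x))

Computing term by term:
  P(1)·log₂(P(1)/Q(1)) = (1/4)·log₂((1/4)/(1/20)) = 0.58048
  P(2)·log₂(P(2)/Q(2)) = (1/4)·log₂((1/4)/(3/5)) = -0.31576
  P(3)·log₂(P(3)/Q(3)) = (1/4)·log₂((1/4)/(1/12)) = 0.39624
  P(4)·log₂(P(4)/Q(4)) = (1/4)·log₂((1/4)/(4/15)) = -0.02328

D_KL(P||Q) = 0.58048 - 0.31576 + 0.39624 - 0.02328 = 0.63768 ≈ 0.6377 bits

D_KL(Q||P) = Σ Q(x) log₂(Q(x)/P(x))

Computing term by term:
  Q(1)·log₂(Q(1)/P(1)) = (1/20)·log₂((1/20)/(1/4)) = -0.11610
  Q(2)·log₂(Q(2)/P(2)) = (3/5)·log₂((3/5)/(1/4)) = 0.75782
  Q(3)·log₂(Q(3)/P(3)) = (1/12)·log₂((1/12)/(1/4)) = -0.13208
  Q(4)·log₂(Q(4)/P(4)) = (4/15)·log₂((4/15)/(1/4)) = 0.02483

D_KL(Q||P) = -0.11610 + 0.75782 - 0.13208 + 0.02483 = 0.53447 ≈ 0.5345 bits

These are NOT equal (difference: 0.1032 bits). KL divergence is asymmetric: D_KL(P||Q) ≠ D_KL(Q||P) in general.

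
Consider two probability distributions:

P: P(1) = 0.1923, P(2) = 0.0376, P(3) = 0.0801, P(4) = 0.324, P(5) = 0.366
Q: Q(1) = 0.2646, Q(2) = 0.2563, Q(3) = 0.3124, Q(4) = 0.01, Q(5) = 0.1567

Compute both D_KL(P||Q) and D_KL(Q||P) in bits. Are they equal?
D_KL(P||Q) = 1.7238 bits, D_KL(Q||P) = 1.2030 bits. No, they are not equal.

D_KL(P||Q) = Σ P(x) log₂(P(x)/Q(x))

Computing term by term:
  P(1)·log₂(P(1)/Q(1)) = 0.1923·log₂(0.1923/0.2646) = -0.08855
  P(2)·log₂(P(2)/Q(2)) = 0.0376·log₂(0.0376/0.2563) = -0.10412
  P(3)·log₂(P(3)/Q(3)) = 0.0801·log₂(0.0801/0.3124) = -0.15728
  P(4)·log₂(P(4)/Q(4)) = 0.324·log₂(0.324/0.01) = 1.62581
  P(5)·log₂(P(5)/Q(5)) = 0.366·log₂(0.366/0.1567) = 0.44792

D_KL(P||Q) = -0.08855 - 0.10412 - 0.15728 + 1.62581 + 0.44792 = 1.72378 ≈ 1.7238 bits

D_KL(Q||P) = Σ Q(x) log₂(Q(x)/P(x))

Computing term by term:
  Q(1)·log₂(Q(1)/P(1)) = 0.2646·log₂(0.2646/0.1923) = 0.12184
  Q(2)·log₂(Q(2)/P(2)) = 0.2563·log₂(0.2563/0.0376) = 0.70970
  Q(3)·log₂(Q(3)/P(3)) = 0.3124·log₂(0.3124/0.0801) = 0.61340
  Q(4)·log₂(Q(4)/P(4)) = 0.01·log₂(0.01/0.324) = -0.05018
  Q(5)·log₂(Q(5)/P(5)) = 0.1567·log₂(0.1567/0.366) = -0.19178

D_KL(Q||P) = 0.12184 + 0.70970 + 0.61340 - 0.05018 - 0.19178 = 1.20298 ≈ 1.2030 bits

These are NOT equal (difference: 0.5208 bits). KL divergence is asymmetric: D_KL(P||Q) ≠ D_KL(Q||P) in general.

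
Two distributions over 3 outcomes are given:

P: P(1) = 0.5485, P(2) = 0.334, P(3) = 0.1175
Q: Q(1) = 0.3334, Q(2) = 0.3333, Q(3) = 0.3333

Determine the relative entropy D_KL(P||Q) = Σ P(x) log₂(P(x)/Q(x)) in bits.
0.2182 bits

D_KL(P||Q) = Σ P(x) log₂(P(x)/Q(x))

Computing term by term:
  P(1)·log₂(P(1)/Q(1)) = 0.5485·log₂(0.5485/0.3334) = 0.39395
  P(2)·log₂(P(2)/Q(2)) = 0.334·log₂(0.334/0.3333) = 0.00101
  P(3)·log₂(P(3)/Q(3)) = 0.1175·log₂(0.1175/0.3333) = -0.17674

D_KL(P||Q) = 0.39395 + 0.00101 - 0.17674 = 0.21822 ≈ 0.2182 bits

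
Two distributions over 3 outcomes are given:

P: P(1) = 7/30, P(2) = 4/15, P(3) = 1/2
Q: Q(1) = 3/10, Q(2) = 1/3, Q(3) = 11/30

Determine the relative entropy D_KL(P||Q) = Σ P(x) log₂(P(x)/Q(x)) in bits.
0.0533 bits

D_KL(P||Q) = Σ P(x) log₂(P(x)/Q(x))

Computing term by term:
  P(1)·log₂(P(1)/Q(1)) = (7/30)·log₂((7/30)/(3/10)) = -0.08460
  P(2)·log₂(P(2)/Q(2)) = (4/15)·log₂((4/15)/(1/3)) = -0.08585
  P(3)·log₂(P(3)/Q(3)) = (1/2)·log₂((1/2)/(11/30)) = 0.22373

D_KL(P||Q) = -0.08460 - 0.08585 + 0.22373 = 0.05328 ≈ 0.0533 bits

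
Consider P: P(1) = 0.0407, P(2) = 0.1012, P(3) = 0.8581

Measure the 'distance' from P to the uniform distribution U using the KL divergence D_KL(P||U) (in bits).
0.8731 bits

U(i) = 1/3 for all i

D_KL(P||U) = Σ P(x) log₂(P(x) / (1/3))
           = Σ P(x) log₂(P(x)) + log₂(3)
           = log₂(3) - H(P)

H(P) = -Σ P(x) log₂(P(x)):
  -P(1)·log₂(P(1)) = -(0.0407)·log₂(0.0407) = 0.18799
  -P(2)·log₂(P(2)) = -(0.1012)·log₂(0.1012) = 0.33444
  -P(3)·log₂(P(3)) = -(0.8581)·log₂(0.8581) = 0.18945
H(P) = 0.18799 + 0.33444 + 0.18945 = 0.71188 bits

log₂(3) = 1.58496 bits

D_KL(P||U) = 1.58496 - 0.71188 = 0.87308 ≈ 0.8731 bits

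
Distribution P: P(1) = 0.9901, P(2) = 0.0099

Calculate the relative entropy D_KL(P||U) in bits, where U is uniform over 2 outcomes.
0.9199 bits

U(i) = 1/2 for all i

D_KL(P||U) = Σ P(x) log₂(P(x) / (1/2))
           = Σ P(x) log₂(P(x)) + log₂(2)
           = log₂(2) - H(P)

H(P) = -Σ P(x) log₂(P(x)):
  -P(1)·log₂(P(1)) = -(0.9901)·log₂(0.9901) = 0.01421
  -P(2)·log₂(P(2)) = -(0.0099)·log₂(0.0099) = 0.06592
H(P) = 0.01421 + 0.06592 = 0.08013 bits

log₂(2) = 1.00000 bits

D_KL(P||U) = 1.00000 - 0.08013 = 0.91987 ≈ 0.9199 bits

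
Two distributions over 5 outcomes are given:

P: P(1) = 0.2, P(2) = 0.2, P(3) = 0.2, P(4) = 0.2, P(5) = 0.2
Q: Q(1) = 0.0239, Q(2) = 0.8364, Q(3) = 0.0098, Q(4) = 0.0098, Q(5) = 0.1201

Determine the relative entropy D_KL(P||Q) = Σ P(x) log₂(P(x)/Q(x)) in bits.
2.0877 bits

D_KL(P||Q) = Σ P(x) log₂(P(x)/Q(x))

Computing term by term:
  P(1)·log₂(P(1)/Q(1)) = 0.2·log₂(0.2/0.0239) = 0.61298
  P(2)·log₂(P(2)/Q(2)) = 0.2·log₂(0.2/0.8364) = -0.41284
  P(3)·log₂(P(3)/Q(3)) = 0.2·log₂(0.2/0.0098) = 0.87021
  P(4)·log₂(P(4)/Q(4)) = 0.2·log₂(0.2/0.0098) = 0.87021
  P(5)·log₂(P(5)/Q(5)) = 0.2·log₂(0.2/0.1201) = 0.14715

D_KL(P||Q) = 0.61298 - 0.41284 + 0.87021 + 0.87021 + 0.14715 = 2.08771 ≈ 2.0877 bits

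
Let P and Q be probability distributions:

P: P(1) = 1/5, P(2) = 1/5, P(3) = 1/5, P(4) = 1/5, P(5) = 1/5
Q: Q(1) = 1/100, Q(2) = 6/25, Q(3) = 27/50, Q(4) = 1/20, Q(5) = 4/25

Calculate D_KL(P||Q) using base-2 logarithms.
0.9896 bits

D_KL(P||Q) = Σ P(x) log₂(P(x)/Q(x))

Computing term by term:
  P(1)·log₂(P(1)/Q(1)) = (1/5)·log₂((1/5)/(1/100)) = 0.86439
  P(2)·log₂(P(2)/Q(2)) = (1/5)·log₂((1/5)/(6/25)) = -0.05261
  P(3)·log₂(P(3)/Q(3)) = (1/5)·log₂((1/5)/(27/50)) = -0.28659
  P(4)·log₂(P(4)/Q(4)) = (1/5)·log₂((1/5)/(1/20)) = 0.40000
  P(5)·log₂(P(5)/Q(5)) = (1/5)·log₂((1/5)/(4/25)) = 0.06439

D_KL(P||Q) = 0.86439 - 0.05261 - 0.28659 + 0.40000 + 0.06439 = 0.98958 ≈ 0.9896 bits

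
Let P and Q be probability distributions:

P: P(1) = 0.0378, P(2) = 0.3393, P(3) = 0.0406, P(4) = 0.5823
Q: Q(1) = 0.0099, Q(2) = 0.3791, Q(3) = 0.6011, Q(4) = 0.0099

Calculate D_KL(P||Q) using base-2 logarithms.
3.2838 bits

D_KL(P||Q) = Σ P(x) log₂(P(x)/Q(x))

Computing term by term:
  P(1)·log₂(P(1)/Q(1)) = 0.0378·log₂(0.0378/0.0099) = 0.07306
  P(2)·log₂(P(2)/Q(2)) = 0.3393·log₂(0.3393/0.3791) = -0.05429
  P(3)·log₂(P(3)/Q(3)) = 0.0406·log₂(0.0406/0.6011) = -0.15785
  P(4)·log₂(P(4)/Q(4)) = 0.5823·log₂(0.5823/0.0099) = 3.42287

D_KL(P||Q) = 0.07306 - 0.05429 - 0.15785 + 3.42287 = 3.28379 ≈ 3.2838 bits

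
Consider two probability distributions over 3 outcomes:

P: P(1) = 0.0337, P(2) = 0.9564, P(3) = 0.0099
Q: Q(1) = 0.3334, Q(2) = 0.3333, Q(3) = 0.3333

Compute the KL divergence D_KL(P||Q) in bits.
1.2928 bits

D_KL(P||Q) = Σ P(x) log₂(P(x)/Q(x))

Computing term by term:
  P(1)·log₂(P(1)/Q(1)) = 0.0337·log₂(0.0337/0.3334) = -0.11143
  P(2)·log₂(P(2)/Q(2)) = 0.9564·log₂(0.9564/0.3333) = 1.45449
  P(3)·log₂(P(3)/Q(3)) = 0.0099·log₂(0.0099/0.3333) = -0.05023

D_KL(P||Q) = -0.11143 + 1.45449 - 0.05023 = 1.29283 ≈ 1.2928 bits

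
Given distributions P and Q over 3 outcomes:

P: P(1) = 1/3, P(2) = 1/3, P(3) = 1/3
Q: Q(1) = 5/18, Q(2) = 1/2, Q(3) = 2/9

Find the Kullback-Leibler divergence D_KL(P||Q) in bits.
0.0877 bits

D_KL(P||Q) = Σ P(x) log₂(P(x)/Q(x))

Computing term by term:
  P(1)·log₂(P(1)/Q(1)) = (1/3)·log₂((1/3)/(5/18)) = 0.08768
  P(2)·log₂(P(2)/Q(2)) = (1/3)·log₂((1/3)/(1/2)) = -0.19499
  P(3)·log₂(P(3)/Q(3)) = (1/3)·log₂((1/3)/(2/9)) = 0.19499

D_KL(P||Q) = 0.08768 - 0.19499 + 0.19499 = 0.08768 ≈ 0.0877 bits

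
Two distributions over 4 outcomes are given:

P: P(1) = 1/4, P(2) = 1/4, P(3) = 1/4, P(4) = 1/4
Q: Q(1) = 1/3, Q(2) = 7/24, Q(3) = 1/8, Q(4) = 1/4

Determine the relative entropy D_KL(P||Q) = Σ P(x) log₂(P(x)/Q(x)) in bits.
0.0906 bits

D_KL(P||Q) = Σ P(x) log₂(P(x)/Q(x))

Computing term by term:
  P(1)·log₂(P(1)/Q(1)) = (1/4)·log₂((1/4)/(1/3)) = -0.10376
  P(2)·log₂(P(2)/Q(2)) = (1/4)·log₂((1/4)/(7/24)) = -0.05560
  P(3)·log₂(P(3)/Q(3)) = (1/4)·log₂((1/4)/(1/8)) = 0.25000
  P(4)·log₂(P(4)/Q(4)) = (1/4)·log₂((1/4)/(1/4)) = 0.00000

D_KL(P||Q) = -0.10376 - 0.05560 + 0.25000 + 0.00000 = 0.09064 ≈ 0.0906 bits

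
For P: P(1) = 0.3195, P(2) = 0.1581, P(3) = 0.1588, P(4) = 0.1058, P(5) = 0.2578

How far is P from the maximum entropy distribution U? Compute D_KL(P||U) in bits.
0.1067 bits

U(i) = 1/5 for all i

D_KL(P||U) = Σ P(x) log₂(P(x) / (1/5))
           = Σ P(x) log₂(P(x)) + log₂(5)
           = log₂(5) - H(P)

H(P) = -Σ P(x) log₂(P(x)):
  -P(1)·log₂(P(1)) = -(0.3195)·log₂(0.3195) = 0.52593
  -P(2)·log₂(P(2)) = -(0.1581)·log₂(0.1581) = 0.42072
  -P(3)·log₂(P(3)) = -(0.1588)·log₂(0.1588) = 0.42157
  -P(4)·log₂(P(4)) = -(0.1058)·log₂(0.1058) = 0.34285
  -P(5)·log₂(P(5)) = -(0.2578)·log₂(0.2578) = 0.50417
H(P) = 0.52593 + 0.42072 + 0.42157 + 0.34285 + 0.50417 = 2.21524 bits

log₂(5) = 2.32193 bits

D_KL(P||U) = 2.32193 - 2.21524 = 0.10669 ≈ 0.1067 bits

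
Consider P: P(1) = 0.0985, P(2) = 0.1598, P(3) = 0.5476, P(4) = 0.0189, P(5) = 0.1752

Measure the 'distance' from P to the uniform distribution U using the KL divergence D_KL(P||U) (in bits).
0.5456 bits

U(i) = 1/5 for all i

D_KL(P||U) = Σ P(x) log₂(P(x) / (1/5))
           = Σ P(x) log₂(P(x)) + log₂(5)
           = log₂(5) - H(P)

H(P) = -Σ P(x) log₂(P(x)):
  -P(1)·log₂(P(1)) = -(0.0985)·log₂(0.0985) = 0.32936
  -P(2)·log₂(P(2)) = -(0.1598)·log₂(0.1598) = 0.42278
  -P(3)·log₂(P(3)) = -(0.5476)·log₂(0.5476) = 0.47576
  -P(4)·log₂(P(4)) = -(0.0189)·log₂(0.0189) = 0.10821
  -P(5)·log₂(P(5)) = -(0.1752)·log₂(0.1752) = 0.44026
H(P) = 0.32936 + 0.42278 + 0.47576 + 0.10821 + 0.44026 = 1.77637 bits

log₂(5) = 2.32193 bits

D_KL(P||U) = 2.32193 - 1.77637 = 0.54556 ≈ 0.5456 bits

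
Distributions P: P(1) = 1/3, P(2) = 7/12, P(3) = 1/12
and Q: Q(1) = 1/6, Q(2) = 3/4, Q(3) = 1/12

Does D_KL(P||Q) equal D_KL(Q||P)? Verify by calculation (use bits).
D_KL(P||Q) = 0.1218 bits, D_KL(Q||P) = 0.1053 bits. No — D_KL(P||Q) ≠ D_KL(Q||P) for this pair.

D_KL(P||Q) = Σ P(x) log₂(P(x)/Q(x))

Computing term by term:
  P(1)·log₂(P(1)/Q(1)) = (1/3)·log₂((1/3)/(1/6)) = 0.33333
  P(2)·log₂(P(2)/Q(2)) = (7/12)·log₂((7/12)/(3/4)) = -0.21150
  P(3)·log₂(P(3)/Q(3)) = (1/12)·log₂((1/12)/(1/12)) = 0.00000

D_KL(P||Q) = 0.33333 - 0.21150 + 0.00000 = 0.12183 ≈ 0.1218 bits

D_KL(Q||P) = Σ Q(x) log₂(Q(x)/P(x))

Computing term by term:
  Q(1)·log₂(Q(1)/P(1)) = (1/6)·log₂((1/6)/(1/3)) = -0.16667
  Q(2)·log₂(Q(2)/P(2)) = (3/4)·log₂((3/4)/(7/12)) = 0.27193
  Q(3)·log₂(Q(3)/P(3)) = (1/12)·log₂((1/12)/(1/12)) = 0.00000

D_KL(Q||P) = -0.16667 + 0.27193 + 0.00000 = 0.10526 ≈ 0.1053 bits

These are NOT equal (difference: 0.0165 bits). KL divergence is asymmetric: D_KL(P||Q) ≠ D_KL(Q||P) in general.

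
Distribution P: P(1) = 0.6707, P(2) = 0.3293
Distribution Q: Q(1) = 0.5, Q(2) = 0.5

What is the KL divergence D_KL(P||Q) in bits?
0.0858 bits

D_KL(P||Q) = Σ P(x) log₂(P(x)/Q(x))

Computing term by term:
  P(1)·log₂(P(1)/Q(1)) = 0.6707·log₂(0.6707/0.5) = 0.28420
  P(2)·log₂(P(2)/Q(2)) = 0.3293·log₂(0.3293/0.5) = -0.19841

D_KL(P||Q) = 0.28420 - 0.19841 = 0.08579 ≈ 0.0858 bits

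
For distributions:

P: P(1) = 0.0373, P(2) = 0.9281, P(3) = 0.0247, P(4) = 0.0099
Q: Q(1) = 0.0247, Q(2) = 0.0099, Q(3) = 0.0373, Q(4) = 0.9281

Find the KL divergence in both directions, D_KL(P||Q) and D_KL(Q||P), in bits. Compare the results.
D_KL(P||Q) = 6.0224 bits, D_KL(Q||P) = 6.0224 bits. The two directions give exactly the same value for this pair.

D_KL(P||Q) = Σ P(x) log₂(P(x)/Q(x))

Computing term by term:
  P(1)·log₂(P(1)/Q(1)) = 0.0373·log₂(0.0373/0.0247) = 0.02218
  P(2)·log₂(P(2)/Q(2)) = 0.9281·log₂(0.9281/0.0099) = 6.07971
  P(3)·log₂(P(3)/Q(3)) = 0.0247·log₂(0.0247/0.0373) = -0.01469
  P(4)·log₂(P(4)/Q(4)) = 0.0099·log₂(0.0099/0.9281) = -0.06485

D_KL(P||Q) = 0.02218 + 6.07971 - 0.01469 - 0.06485 = 6.02235 ≈ 6.0224 bits

D_KL(Q||P) = Σ Q(x) log₂(Q(x)/P(x))

Computing term by term:
  Q(1)·log₂(Q(1)/P(1)) = 0.0247·log₂(0.0247/0.0373) = -0.01469
  Q(2)·log₂(Q(2)/P(2)) = 0.0099·log₂(0.0099/0.9281) = -0.06485
  Q(3)·log₂(Q(3)/P(3)) = 0.0373·log₂(0.0373/0.0247) = 0.02218
  Q(4)·log₂(Q(4)/P(4)) = 0.9281·log₂(0.9281/0.0099) = 6.07971

D_KL(Q||P) = -0.01469 - 0.06485 + 0.02218 + 6.07971 = 6.02235 ≈ 6.0224 bits

These ARE equal here. Q is P with outcomes relabeled (Q(1) = P(3), Q(2) = P(4), Q(3) = P(1), Q(4) = P(2)) by a relabeling that is its own inverse, so the two sums contain exactly the same terms in a different order. This is a special case — KL divergence is not symmetric in general: D_KL(P||Q) ≠ D_KL(Q||P) for most P, Q.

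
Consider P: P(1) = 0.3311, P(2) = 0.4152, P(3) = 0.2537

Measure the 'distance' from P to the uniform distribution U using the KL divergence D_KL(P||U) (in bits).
0.0284 bits

U(i) = 1/3 for all i

D_KL(P||U) = Σ P(x) log₂(P(x) / (1/3))
           = Σ P(x) log₂(P(x)) + log₂(3)
           = log₂(3) - H(P)

H(P) = -Σ P(x) log₂(P(x)):
  -P(1)·log₂(P(1)) = -(0.3311)·log₂(0.3311) = 0.52799
  -P(2)·log₂(P(2)) = -(0.4152)·log₂(0.4152) = 0.52652
  -P(3)·log₂(P(3)) = -(0.2537)·log₂(0.2537) = 0.50202
H(P) = 0.52799 + 0.52652 + 0.50202 = 1.55653 bits

log₂(3) = 1.58496 bits

D_KL(P||U) = 1.58496 - 1.55653 = 0.02843 ≈ 0.0284 bits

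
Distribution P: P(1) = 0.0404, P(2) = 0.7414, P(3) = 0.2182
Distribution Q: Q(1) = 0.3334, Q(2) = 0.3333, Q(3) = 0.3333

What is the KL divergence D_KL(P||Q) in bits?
0.5988 bits

D_KL(P||Q) = Σ P(x) log₂(P(x)/Q(x))

Computing term by term:
  P(1)·log₂(P(1)/Q(1)) = 0.0404·log₂(0.0404/0.3334) = -0.12301
  P(2)·log₂(P(2)/Q(2)) = 0.7414·log₂(0.7414/0.3333) = 0.85515
  P(3)·log₂(P(3)/Q(3)) = 0.2182·log₂(0.2182/0.3333) = -0.13336

D_KL(P||Q) = -0.12301 + 0.85515 - 0.13336 = 0.59878 ≈ 0.5988 bits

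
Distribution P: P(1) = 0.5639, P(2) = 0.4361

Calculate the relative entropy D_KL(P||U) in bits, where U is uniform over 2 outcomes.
0.0118 bits

U(i) = 1/2 for all i

D_KL(P||U) = Σ P(x) log₂(P(x) / (1/2))
           = Σ P(x) log₂(P(x)) + log₂(2)
           = log₂(2) - H(P)

H(P) = -Σ P(x) log₂(P(x)):
  -P(1)·log₂(P(1)) = -(0.5639)·log₂(0.5639) = 0.46606
  -P(2)·log₂(P(2)) = -(0.4361)·log₂(0.4361) = 0.52213
H(P) = 0.46606 + 0.52213 = 0.98819 bits

log₂(2) = 1.00000 bits

D_KL(P||U) = 1.00000 - 0.98819 = 0.01181 ≈ 0.0118 bits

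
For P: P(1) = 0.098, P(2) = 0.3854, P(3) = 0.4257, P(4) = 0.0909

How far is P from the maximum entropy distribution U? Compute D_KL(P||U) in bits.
0.3025 bits

U(i) = 1/4 for all i

D_KL(P||U) = Σ P(x) log₂(P(x) / (1/4))
           = Σ P(x) log₂(P(x)) + log₂(4)
           = log₂(4) - H(P)

H(P) = -Σ P(x) log₂(P(x)):
  -P(1)·log₂(P(1)) = -(0.098)·log₂(0.098) = 0.32841
  -P(2)·log₂(P(2)) = -(0.3854)·log₂(0.3854) = 0.53015
  -P(3)·log₂(P(3)) = -(0.4257)·log₂(0.4257) = 0.52450
  -P(4)·log₂(P(4)) = -(0.0909)·log₂(0.0909) = 0.31448
H(P) = 0.32841 + 0.53015 + 0.52450 + 0.31448 = 1.69754 bits

log₂(4) = 2.00000 bits

D_KL(P||U) = 2.00000 - 1.69754 = 0.30246 ≈ 0.3025 bits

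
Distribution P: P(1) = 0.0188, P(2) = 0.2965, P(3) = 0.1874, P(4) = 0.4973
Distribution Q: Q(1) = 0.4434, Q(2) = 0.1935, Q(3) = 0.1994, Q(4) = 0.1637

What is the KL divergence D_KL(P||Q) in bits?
0.8773 bits

D_KL(P||Q) = Σ P(x) log₂(P(x)/Q(x))

Computing term by term:
  P(1)·log₂(P(1)/Q(1)) = 0.0188·log₂(0.0188/0.4434) = -0.08572
  P(2)·log₂(P(2)/Q(2)) = 0.2965·log₂(0.2965/0.1935) = 0.18255
  P(3)·log₂(P(3)/Q(3)) = 0.1874·log₂(0.1874/0.1994) = -0.01678
  P(4)·log₂(P(4)/Q(4)) = 0.4973·log₂(0.4973/0.1637) = 0.79720

D_KL(P||Q) = -0.08572 + 0.18255 - 0.01678 + 0.79720 = 0.87725 ≈ 0.8773 bits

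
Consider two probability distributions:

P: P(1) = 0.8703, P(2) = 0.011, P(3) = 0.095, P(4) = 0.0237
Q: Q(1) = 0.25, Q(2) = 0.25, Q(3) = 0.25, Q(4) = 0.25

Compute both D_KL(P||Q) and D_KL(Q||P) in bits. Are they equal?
D_KL(P||Q) = 1.3034 bits, D_KL(Q||P) = 1.8754 bits. No, they are not equal.

D_KL(P||Q) = Σ P(x) log₂(P(x)/Q(x))

Computing term by term:
  P(1)·log₂(P(1)/Q(1)) = 0.8703·log₂(0.8703/0.25) = 1.56618
  P(2)·log₂(P(2)/Q(2)) = 0.011·log₂(0.011/0.25) = -0.04957
  P(3)·log₂(P(3)/Q(3)) = 0.095·log₂(0.095/0.25) = -0.13261
  P(4)·log₂(P(4)/Q(4)) = 0.0237·log₂(0.0237/0.25) = -0.08056

D_KL(P||Q) = 1.56618 - 0.04957 - 0.13261 - 0.08056 = 1.30344 ≈ 1.3034 bits

D_KL(Q||P) = Σ Q(x) log₂(Q(x)/P(x))

Computing term by term:
  Q(1)·log₂(Q(1)/P(1)) = 0.25·log₂(0.25/0.8703) = -0.44990
  Q(2)·log₂(Q(2)/P(2)) = 0.25·log₂(0.25/0.011) = 1.12659
  Q(3)·log₂(Q(3)/P(3)) = 0.25·log₂(0.25/0.095) = 0.34898
  Q(4)·log₂(Q(4)/P(4)) = 0.25·log₂(0.25/0.0237) = 0.84974

D_KL(Q||P) = -0.44990 + 1.12659 + 0.34898 + 0.84974 = 1.87541 ≈ 1.8754 bits

These are NOT equal (difference: 0.5720 bits). KL divergence is asymmetric: D_KL(P||Q) ≠ D_KL(Q||P) in general.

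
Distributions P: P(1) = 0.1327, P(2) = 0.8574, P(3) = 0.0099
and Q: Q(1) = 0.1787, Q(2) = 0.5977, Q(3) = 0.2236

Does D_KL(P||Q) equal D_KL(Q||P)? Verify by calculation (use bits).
D_KL(P||Q) = 0.3448 bits, D_KL(Q||P) = 0.7712 bits. No — D_KL(P||Q) ≠ D_KL(Q||P) for this pair.

D_KL(P||Q) = Σ P(x) log₂(P(x)/Q(x))

Computing term by term:
  P(1)·log₂(P(1)/Q(1)) = 0.1327·log₂(0.1327/0.1787) = -0.05698
  P(2)·log₂(P(2)/Q(2)) = 0.8574·log₂(0.8574/0.5977) = 0.44632
  P(3)·log₂(P(3)/Q(3)) = 0.0099·log₂(0.0099/0.2236) = -0.04452

D_KL(P||Q) = -0.05698 + 0.44632 - 0.04452 = 0.34482 ≈ 0.3448 bits

D_KL(Q||P) = Σ Q(x) log₂(Q(x)/P(x))

Computing term by term:
  Q(1)·log₂(Q(1)/P(1)) = 0.1787·log₂(0.1787/0.1327) = 0.07673
  Q(2)·log₂(Q(2)/P(2)) = 0.5977·log₂(0.5977/0.8574) = -0.31113
  Q(3)·log₂(Q(3)/P(3)) = 0.2236·log₂(0.2236/0.0099) = 1.00561

D_KL(Q||P) = 0.07673 - 0.31113 + 1.00561 = 0.77121 ≈ 0.7712 bits

These are NOT equal (difference: 0.4264 bits). KL divergence is asymmetric: D_KL(P||Q) ≠ D_KL(Q||P) in general.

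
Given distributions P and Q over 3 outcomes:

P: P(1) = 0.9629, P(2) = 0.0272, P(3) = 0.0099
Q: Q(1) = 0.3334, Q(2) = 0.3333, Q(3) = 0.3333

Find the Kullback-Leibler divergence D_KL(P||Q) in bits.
1.3248 bits

D_KL(P||Q) = Σ P(x) log₂(P(x)/Q(x))

Computing term by term:
  P(1)·log₂(P(1)/Q(1)) = 0.9629·log₂(0.9629/0.3334) = 1.47336
  P(2)·log₂(P(2)/Q(2)) = 0.0272·log₂(0.0272/0.3333) = -0.09833
  P(3)·log₂(P(3)/Q(3)) = 0.0099·log₂(0.0099/0.3333) = -0.05023

D_KL(P||Q) = 1.47336 - 0.09833 - 0.05023 = 1.32480 ≈ 1.3248 bits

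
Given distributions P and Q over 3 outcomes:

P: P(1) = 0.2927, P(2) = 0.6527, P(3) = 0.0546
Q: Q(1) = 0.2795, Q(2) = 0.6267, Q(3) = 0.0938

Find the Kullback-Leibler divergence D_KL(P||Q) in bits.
0.0151 bits

D_KL(P||Q) = Σ P(x) log₂(P(x)/Q(x))

Computing term by term:
  P(1)·log₂(P(1)/Q(1)) = 0.2927·log₂(0.2927/0.2795) = 0.01949
  P(2)·log₂(P(2)/Q(2)) = 0.6527·log₂(0.6527/0.6267) = 0.03828
  P(3)·log₂(P(3)/Q(3)) = 0.0546·log₂(0.0546/0.0938) = -0.04263

D_KL(P||Q) = 0.01949 + 0.03828 - 0.04263 = 0.01514 ≈ 0.0151 bits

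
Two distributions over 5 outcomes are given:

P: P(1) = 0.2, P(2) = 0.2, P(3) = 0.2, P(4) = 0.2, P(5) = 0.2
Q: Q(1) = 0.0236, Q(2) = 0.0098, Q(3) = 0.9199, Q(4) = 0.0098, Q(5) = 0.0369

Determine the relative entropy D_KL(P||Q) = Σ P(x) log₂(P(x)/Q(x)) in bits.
2.4044 bits

D_KL(P||Q) = Σ P(x) log₂(P(x)/Q(x))

Computing term by term:
  P(1)·log₂(P(1)/Q(1)) = 0.2·log₂(0.2/0.0236) = 0.61663
  P(2)·log₂(P(2)/Q(2)) = 0.2·log₂(0.2/0.0098) = 0.87021
  P(3)·log₂(P(3)/Q(3)) = 0.2·log₂(0.2/0.9199) = -0.44030
  P(4)·log₂(P(4)/Q(4)) = 0.2·log₂(0.2/0.0098) = 0.87021
  P(5)·log₂(P(5)/Q(5)) = 0.2·log₂(0.2/0.0369) = 0.48766

D_KL(P||Q) = 0.61663 + 0.87021 - 0.44030 + 0.87021 + 0.48766 = 2.40441 ≈ 2.4044 bits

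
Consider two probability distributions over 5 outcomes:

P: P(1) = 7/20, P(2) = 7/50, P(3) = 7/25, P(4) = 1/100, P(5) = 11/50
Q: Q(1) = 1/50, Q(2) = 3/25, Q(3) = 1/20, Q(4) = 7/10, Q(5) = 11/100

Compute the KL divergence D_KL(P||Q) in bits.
2.3310 bits

D_KL(P||Q) = Σ P(x) log₂(P(x)/Q(x))

Computing term by term:
  P(1)·log₂(P(1)/Q(1)) = (7/20)·log₂((7/20)/(1/50)) = 1.44525
  P(2)·log₂(P(2)/Q(2)) = (7/50)·log₂((7/50)/(3/25)) = 0.03113
  P(3)·log₂(P(3)/Q(3)) = (7/25)·log₂((7/25)/(1/20)) = 0.69592
  P(4)·log₂(P(4)/Q(4)) = (1/100)·log₂((1/100)/(7/10)) = -0.06129
  P(5)·log₂(P(5)/Q(5)) = (11/50)·log₂((11/50)/(11/100)) = 0.22000

D_KL(P||Q) = 1.44525 + 0.03113 + 0.69592 - 0.06129 + 0.22000 = 2.33101 ≈ 2.3310 bits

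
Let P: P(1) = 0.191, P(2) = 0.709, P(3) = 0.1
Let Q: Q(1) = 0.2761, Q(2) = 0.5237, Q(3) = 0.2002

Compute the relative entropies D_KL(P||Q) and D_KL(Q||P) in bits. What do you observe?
D_KL(P||Q) = 0.1082 bits, D_KL(Q||P) = 0.1184 bits. The two directions give different values (D_KL(Q||P) exceeds D_KL(P||Q) by 0.0102 bits): KL divergence is asymmetric.

D_KL(P||Q) = Σ P(x) log₂(P(x)/Q(x))

Computing term by term:
  P(1)·log₂(P(1)/Q(1)) = 0.191·log₂(0.191/0.2761) = -0.10154
  P(2)·log₂(P(2)/Q(2)) = 0.709·log₂(0.709/0.5237) = 0.30986
  P(3)·log₂(P(3)/Q(3)) = 0.1·log₂(0.1/0.2002) = -0.10014

D_KL(P||Q) = -0.10154 + 0.30986 - 0.10014 = 0.10818 ≈ 0.1082 bits

D_KL(Q||P) = Σ Q(x) log₂(Q(x)/P(x))

Computing term by term:
  Q(1)·log₂(Q(1)/P(1)) = 0.2761·log₂(0.2761/0.191) = 0.14678
  Q(2)·log₂(Q(2)/P(2)) = 0.5237·log₂(0.5237/0.709) = -0.22888
  Q(3)·log₂(Q(3)/P(3)) = 0.2002·log₂(0.2002/0.1) = 0.20049

D_KL(Q||P) = 0.14678 - 0.22888 + 0.20049 = 0.11839 ≈ 0.1184 bits

These are NOT equal (difference: 0.0102 bits). KL divergence is asymmetric: D_KL(P||Q) ≠ D_KL(Q||P) in general.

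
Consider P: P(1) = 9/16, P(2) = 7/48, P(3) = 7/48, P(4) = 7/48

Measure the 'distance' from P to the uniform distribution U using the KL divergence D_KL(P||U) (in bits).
0.3179 bits

U(i) = 1/4 for all i

D_KL(P||U) = Σ P(x) log₂(P(x) / (1/4))
           = Σ P(x) log₂(P(x)) + log₂(4)
           = log₂(4) - H(P)

H(P) = -Σ P(x) log₂(P(x)):
  -P(1)·log₂(P(1)) = -(9/16)·log₂(9/16) = 0.46692
  -P(2)·log₂(P(2)) = -(7/48)·log₂(7/48) = 0.40507
  -P(3)·log₂(P(3)) = -(7/48)·log₂(7/48) = 0.40507
  -P(4)·log₂(P(4)) = -(7/48)·log₂(7/48) = 0.40507
H(P) = 0.46692 + 0.40507 + 0.40507 + 0.40507 = 1.68213 bits

log₂(4) = 2.00000 bits

D_KL(P||U) = 2.00000 - 1.68213 = 0.31787 ≈ 0.3179 bits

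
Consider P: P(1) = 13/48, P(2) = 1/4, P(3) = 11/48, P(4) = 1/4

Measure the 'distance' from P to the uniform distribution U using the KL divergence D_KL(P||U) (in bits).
0.0025 bits

U(i) = 1/4 for all i

D_KL(P||U) = Σ P(x) log₂(P(x) / (1/4))
           = Σ P(x) log₂(P(x)) + log₂(4)
           = log₂(4) - H(P)

H(P) = -Σ P(x) log₂(P(x)):
  -P(1)·log₂(P(1)) = -(13/48)·log₂(13/48) = 0.51039
  -P(2)·log₂(P(2)) = -(1/4)·log₂(1/4) = 0.50000
  -P(3)·log₂(P(3)) = -(11/48)·log₂(11/48) = 0.48710
  -P(4)·log₂(P(4)) = -(1/4)·log₂(1/4) = 0.50000
H(P) = 0.51039 + 0.50000 + 0.48710 + 0.50000 = 1.99749 bits

log₂(4) = 2.00000 bits

D_KL(P||U) = 2.00000 - 1.99749 = 0.00251 ≈ 0.0025 bits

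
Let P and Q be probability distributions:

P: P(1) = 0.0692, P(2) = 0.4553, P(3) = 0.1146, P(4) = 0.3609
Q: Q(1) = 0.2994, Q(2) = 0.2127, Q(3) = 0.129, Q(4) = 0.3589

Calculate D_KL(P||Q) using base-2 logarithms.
0.3370 bits

D_KL(P||Q) = Σ P(x) log₂(P(x)/Q(x))

Computing term by term:
  P(1)·log₂(P(1)/Q(1)) = 0.0692·log₂(0.0692/0.2994) = -0.14624
  P(2)·log₂(P(2)/Q(2)) = 0.4553·log₂(0.4553/0.2127) = 0.49992
  P(3)·log₂(P(3)/Q(3)) = 0.1146·log₂(0.1146/0.129) = -0.01957
  P(4)·log₂(P(4)/Q(4)) = 0.3609·log₂(0.3609/0.3589) = 0.00289

D_KL(P||Q) = -0.14624 + 0.49992 - 0.01957 + 0.00289 = 0.33700 ≈ 0.3370 bits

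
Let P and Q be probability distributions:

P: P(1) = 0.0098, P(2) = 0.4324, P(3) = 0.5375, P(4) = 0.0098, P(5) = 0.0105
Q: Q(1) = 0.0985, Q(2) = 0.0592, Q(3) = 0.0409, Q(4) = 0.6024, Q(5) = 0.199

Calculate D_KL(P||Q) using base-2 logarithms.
3.1024 bits

D_KL(P||Q) = Σ P(x) log₂(P(x)/Q(x))

Computing term by term:
  P(1)·log₂(P(1)/Q(1)) = 0.0098·log₂(0.0098/0.0985) = -0.03263
  P(2)·log₂(P(2)/Q(2)) = 0.4324·log₂(0.4324/0.0592) = 1.24042
  P(3)·log₂(P(3)/Q(3)) = 0.5375·log₂(0.5375/0.0409) = 1.99740
  P(4)·log₂(P(4)/Q(4)) = 0.0098·log₂(0.0098/0.6024) = -0.05823
  P(5)·log₂(P(5)/Q(5)) = 0.0105·log₂(0.0105/0.199) = -0.04457

D_KL(P||Q) = -0.03263 + 1.24042 + 1.99740 - 0.05823 - 0.04457 = 3.10239 ≈ 3.1024 bits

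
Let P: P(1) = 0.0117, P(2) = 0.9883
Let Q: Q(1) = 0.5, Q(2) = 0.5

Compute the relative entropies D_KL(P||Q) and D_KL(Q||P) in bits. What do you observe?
D_KL(P||Q) = 0.9081 bits, D_KL(Q||P) = 2.2172 bits. The two directions give different values (D_KL(Q||P) exceeds D_KL(P||Q) by 1.3091 bits): KL divergence is asymmetric.

D_KL(P||Q) = Σ P(x) log₂(P(x)/Q(x))

Computing term by term:
  P(1)·log₂(P(1)/Q(1)) = 0.0117·log₂(0.0117/0.5) = -0.06338
  P(2)·log₂(P(2)/Q(2)) = 0.9883·log₂(0.9883/0.5) = 0.97152

D_KL(P||Q) = -0.06338 + 0.97152 = 0.90814 ≈ 0.9081 bits

D_KL(Q||P) = Σ Q(x) log₂(Q(x)/P(x))

Computing term by term:
  Q(1)·log₂(Q(1)/P(1)) = 0.5·log₂(0.5/0.0117) = 2.70867
  Q(2)·log₂(Q(2)/P(2)) = 0.5·log₂(0.5/0.9883) = -0.49151

D_KL(Q||P) = 2.70867 - 0.49151 = 2.21716 ≈ 2.2172 bits

These are NOT equal (difference: 1.3091 bits). KL divergence is asymmetric: D_KL(P||Q) ≠ D_KL(Q||P) in general.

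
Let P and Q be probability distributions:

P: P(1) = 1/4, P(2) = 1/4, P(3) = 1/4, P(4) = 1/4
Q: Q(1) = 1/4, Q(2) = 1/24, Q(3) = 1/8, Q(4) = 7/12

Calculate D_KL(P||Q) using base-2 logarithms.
0.5906 bits

D_KL(P||Q) = Σ P(x) log₂(P(x)/Q(x))

Computing term by term:
  P(1)·log₂(P(1)/Q(1)) = (1/4)·log₂((1/4)/(1/4)) = 0.00000
  P(2)·log₂(P(2)/Q(2)) = (1/4)·log₂((1/4)/(1/24)) = 0.64624
  P(3)·log₂(P(3)/Q(3)) = (1/4)·log₂((1/4)/(1/8)) = 0.25000
  P(4)·log₂(P(4)/Q(4)) = (1/4)·log₂((1/4)/(7/12)) = -0.30560

D_KL(P||Q) = 0.00000 + 0.64624 + 0.25000 - 0.30560 = 0.59064 ≈ 0.5906 bits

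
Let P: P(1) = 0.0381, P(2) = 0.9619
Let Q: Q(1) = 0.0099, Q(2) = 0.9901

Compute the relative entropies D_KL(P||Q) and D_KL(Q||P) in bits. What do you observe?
D_KL(P||Q) = 0.0340 bits, D_KL(Q||P) = 0.0220 bits. The two directions give different values (D_KL(P||Q) exceeds D_KL(Q||P) by 0.0120 bits): KL divergence is asymmetric.

D_KL(P||Q) = Σ P(x) log₂(P(x)/Q(x))

Computing term by term:
  P(1)·log₂(P(1)/Q(1)) = 0.0381·log₂(0.0381/0.0099) = 0.07408
  P(2)·log₂(P(2)/Q(2)) = 0.9619·log₂(0.9619/0.9901) = -0.04010

D_KL(P||Q) = 0.07408 - 0.04010 = 0.03398 ≈ 0.0340 bits

D_KL(Q||P) = Σ Q(x) log₂(Q(x)/P(x))

Computing term by term:
  Q(1)·log₂(Q(1)/P(1)) = 0.0099·log₂(0.0099/0.0381) = -0.01925
  Q(2)·log₂(Q(2)/P(2)) = 0.9901·log₂(0.9901/0.9619) = 0.04127

D_KL(Q||P) = -0.01925 + 0.04127 = 0.02202 ≈ 0.0220 bits

These are NOT equal (difference: 0.0120 bits). KL divergence is asymmetric: D_KL(P||Q) ≠ D_KL(Q||P) in general.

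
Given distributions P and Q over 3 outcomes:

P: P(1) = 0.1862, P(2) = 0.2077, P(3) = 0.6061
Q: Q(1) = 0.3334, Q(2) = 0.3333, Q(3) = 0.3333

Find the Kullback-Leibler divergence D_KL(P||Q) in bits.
0.2247 bits

D_KL(P||Q) = Σ P(x) log₂(P(x)/Q(x))

Computing term by term:
  P(1)·log₂(P(1)/Q(1)) = 0.1862·log₂(0.1862/0.3334) = -0.15648
  P(2)·log₂(P(2)/Q(2)) = 0.2077·log₂(0.2077/0.3333) = -0.14172
  P(3)·log₂(P(3)/Q(3)) = 0.6061·log₂(0.6061/0.3333) = 0.52290

D_KL(P||Q) = -0.15648 - 0.14172 + 0.52290 = 0.22470 ≈ 0.2247 bits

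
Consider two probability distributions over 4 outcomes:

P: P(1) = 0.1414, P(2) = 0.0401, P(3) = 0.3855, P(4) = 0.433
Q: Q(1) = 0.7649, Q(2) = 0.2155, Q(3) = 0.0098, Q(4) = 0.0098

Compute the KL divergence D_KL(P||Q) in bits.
3.9672 bits

D_KL(P||Q) = Σ P(x) log₂(P(x)/Q(x))

Computing term by term:
  P(1)·log₂(P(1)/Q(1)) = 0.1414·log₂(0.1414/0.7649) = -0.34438
  P(2)·log₂(P(2)/Q(2)) = 0.0401·log₂(0.0401/0.2155) = -0.09728
  P(3)·log₂(P(3)/Q(3)) = 0.3855·log₂(0.3855/0.0098) = 2.04230
  P(4)·log₂(P(4)/Q(4)) = 0.433·log₂(0.433/0.0098) = 2.36654

D_KL(P||Q) = -0.34438 - 0.09728 + 2.04230 + 2.36654 = 3.96718 ≈ 3.9672 bits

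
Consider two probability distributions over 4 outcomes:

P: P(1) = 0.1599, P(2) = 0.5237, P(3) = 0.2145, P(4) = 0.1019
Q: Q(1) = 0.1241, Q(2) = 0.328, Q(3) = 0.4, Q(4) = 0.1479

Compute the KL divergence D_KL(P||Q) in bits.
0.1644 bits

D_KL(P||Q) = Σ P(x) log₂(P(x)/Q(x))

Computing term by term:
  P(1)·log₂(P(1)/Q(1)) = 0.1599·log₂(0.1599/0.1241) = 0.05847
  P(2)·log₂(P(2)/Q(2)) = 0.5237·log₂(0.5237/0.328) = 0.35352
  P(3)·log₂(P(3)/Q(3)) = 0.2145·log₂(0.2145/0.4) = -0.19284
  P(4)·log₂(P(4)/Q(4)) = 0.1019·log₂(0.1019/0.1479) = -0.05477

D_KL(P||Q) = 0.05847 + 0.35352 - 0.19284 - 0.05477 = 0.16438 ≈ 0.1644 bits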